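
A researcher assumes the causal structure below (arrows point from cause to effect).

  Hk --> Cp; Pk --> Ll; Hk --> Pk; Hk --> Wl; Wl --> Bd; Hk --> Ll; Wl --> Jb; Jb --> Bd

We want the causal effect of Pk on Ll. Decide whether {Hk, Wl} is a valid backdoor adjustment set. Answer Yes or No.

Yes

Backdoor paths from Pk to Ll (paths whose first edge points into Pk):
  P1: Pk <- Hk -> Ll
Condition 1 (no descendant of Pk in the set): holds — descendants of Pk are {Ll}; none are in {Hk, Wl}.
Condition 2 (every backdoor path blocked by {Hk, Wl}):
  P1: blocked at fork node Hk ∈ conditioning set.
{Hk, Wl} satisfies the backdoor criterion.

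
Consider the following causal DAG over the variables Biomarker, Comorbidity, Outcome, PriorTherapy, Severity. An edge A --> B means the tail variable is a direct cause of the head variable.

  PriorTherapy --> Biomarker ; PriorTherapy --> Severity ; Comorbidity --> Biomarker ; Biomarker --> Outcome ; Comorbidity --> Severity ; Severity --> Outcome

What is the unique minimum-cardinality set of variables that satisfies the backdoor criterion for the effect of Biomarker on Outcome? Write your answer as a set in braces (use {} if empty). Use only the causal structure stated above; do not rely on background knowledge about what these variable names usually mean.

{Severity}

Variables eligible for adjustment (non-descendants of Biomarker, excluding Biomarker and Outcome): {Comorbidity, PriorTherapy, Severity}.
Backdoor paths from Biomarker to Outcome:
  P1: Biomarker <- Comorbidity -> Severity -> Outcome
  P2: Biomarker <- PriorTherapy -> Severity -> Outcome
The empty set is not sufficient: P1 (Biomarker <- Comorbidity -> Severity -> Outcome) has no collider blocking it and no conditioned non-collider, so it is open.
Try {Severity}:
  P1: blocked at chain node Severity ∈ conditioning set.
  P2: blocked at chain node Severity ∈ conditioning set.
{Severity} contains no descendant of Biomarker and blocks every backdoor path.
No other singleton works — e.g. {Comorbidity} leaves P2 open — so {Severity} is the unique smallest valid adjustment set.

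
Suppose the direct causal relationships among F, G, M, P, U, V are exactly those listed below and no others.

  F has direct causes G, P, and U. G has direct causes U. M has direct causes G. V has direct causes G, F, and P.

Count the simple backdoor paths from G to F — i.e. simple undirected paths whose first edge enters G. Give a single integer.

A backdoor path from G to F is any simple undirected path whose first edge points into G (i.e. leaves G via a parent).
Parents of G: {U}.
Enumerating:
  P1: G <- U -> F
That exhausts the simple backdoor paths. Count: 1.

1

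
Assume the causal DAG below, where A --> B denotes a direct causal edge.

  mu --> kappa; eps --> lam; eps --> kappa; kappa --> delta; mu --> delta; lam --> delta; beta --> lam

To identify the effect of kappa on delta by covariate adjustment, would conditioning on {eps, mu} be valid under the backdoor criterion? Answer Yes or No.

Yes

Backdoor paths from kappa to delta (paths whose first edge points into kappa):
  P1: kappa <- eps -> lam -> delta
  P2: kappa <- mu -> delta
Condition 1 (no descendant of kappa in the set): holds — descendants of kappa are {delta}; none are in {eps, mu}.
Condition 2 (every backdoor path blocked by {eps, mu}):
  P1: blocked at fork node eps ∈ conditioning set.
  P2: blocked at fork node mu ∈ conditioning set.
{eps, mu} satisfies the backdoor criterion.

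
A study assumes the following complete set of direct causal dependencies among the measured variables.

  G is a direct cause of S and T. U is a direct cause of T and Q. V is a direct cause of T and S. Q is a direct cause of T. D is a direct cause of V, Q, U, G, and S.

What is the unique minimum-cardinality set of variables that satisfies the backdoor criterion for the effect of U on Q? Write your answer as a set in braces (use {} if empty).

Variables eligible for adjustment (non-descendants of U, excluding U and Q): {D, G, S, V}.
Backdoor paths from U to Q:
  P1: U <- D -> G -> S <- V -> T <- Q
  P2: U <- D -> G -> T <- Q
  P3: U <- D -> V -> S <- G -> T <- Q
  P4: U <- D -> V -> T <- Q
  P5: U <- D -> S <- G -> T <- Q
  P6: U <- D -> S <- V -> T <- Q
  P7: U <- D -> Q
The empty set is not sufficient: P7 (U <- D -> Q) has no collider blocking it and no conditioned non-collider, so it is open.
Try {D}:
  P1: blocked at fork node D ∈ conditioning set.
  P2: blocked at fork node D ∈ conditioning set.
  P3: blocked at fork node D ∈ conditioning set.
  P4: blocked at fork node D ∈ conditioning set.
  P5: blocked at fork node D ∈ conditioning set.
  P6: blocked at fork node D ∈ conditioning set.
  P7: blocked at fork node D ∈ conditioning set.
{D} contains no descendant of U and blocks every backdoor path.
No other singleton works — e.g. {G} leaves P7 open — so {D} is the unique smallest valid adjustment set.

{D}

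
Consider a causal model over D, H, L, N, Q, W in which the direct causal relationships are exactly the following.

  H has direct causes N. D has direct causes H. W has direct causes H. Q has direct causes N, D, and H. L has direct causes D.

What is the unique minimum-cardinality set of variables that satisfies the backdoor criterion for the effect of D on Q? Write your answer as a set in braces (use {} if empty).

{H}

Variables eligible for adjustment (non-descendants of D, excluding D and Q): {H, N, W}.
Backdoor paths from D to Q:
  P1: D <- H <- N -> Q
  P2: D <- H -> Q
The empty set is not sufficient: P1 (D <- H <- N -> Q) has no collider blocking it and no conditioned non-collider, so it is open.
Try {H}:
  P1: blocked at chain node H ∈ conditioning set.
  P2: blocked at fork node H ∈ conditioning set.
{H} contains no descendant of D and blocks every backdoor path.
No other singleton works — e.g. {N} leaves P2 open — so {H} is the unique smallest valid adjustment set.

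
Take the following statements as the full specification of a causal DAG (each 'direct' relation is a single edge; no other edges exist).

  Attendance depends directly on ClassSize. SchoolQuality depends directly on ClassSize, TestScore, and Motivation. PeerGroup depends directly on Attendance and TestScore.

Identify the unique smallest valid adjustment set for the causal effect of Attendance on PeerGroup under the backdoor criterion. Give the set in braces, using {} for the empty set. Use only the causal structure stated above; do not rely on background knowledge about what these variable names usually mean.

Variables eligible for adjustment (non-descendants of Attendance, excluding Attendance and PeerGroup): {ClassSize, Motivation, SchoolQuality, TestScore}.
Backdoor paths from Attendance to PeerGroup:
  P1: Attendance <- ClassSize -> SchoolQuality <- TestScore -> PeerGroup
Each backdoor path contains an unconditioned collider, so every path is already blocked with the empty conditioning set:
  P1: blocked at collider SchoolQuality (neither it nor any descendant is in the conditioning set).
The empty set is therefore the unique smallest valid set.

{}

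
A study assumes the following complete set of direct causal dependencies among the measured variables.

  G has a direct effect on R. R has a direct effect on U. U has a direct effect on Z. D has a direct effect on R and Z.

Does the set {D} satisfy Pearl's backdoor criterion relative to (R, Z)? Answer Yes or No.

Backdoor paths from R to Z (paths whose first edge points into R):
  P1: R <- D -> Z
Condition 1 (no descendant of R in the set): holds — descendants of R are {U, Z}; none are in {D}.
Condition 2 (every backdoor path blocked by {D}):
  P1: blocked at fork node D ∈ conditioning set.
{D} satisfies the backdoor criterion.

Yes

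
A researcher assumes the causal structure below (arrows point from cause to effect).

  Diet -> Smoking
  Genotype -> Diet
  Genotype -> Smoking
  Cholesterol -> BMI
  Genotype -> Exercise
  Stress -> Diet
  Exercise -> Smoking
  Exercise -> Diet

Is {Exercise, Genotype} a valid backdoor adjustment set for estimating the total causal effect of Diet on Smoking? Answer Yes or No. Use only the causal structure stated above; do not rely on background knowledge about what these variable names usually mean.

Yes

Backdoor paths from Diet to Smoking (paths whose first edge points into Diet):
  P1: Diet <- Genotype -> Exercise -> Smoking
  P2: Diet <- Genotype -> Smoking
  P3: Diet <- Exercise <- Genotype -> Smoking
  P4: Diet <- Exercise -> Smoking
Condition 1 (no descendant of Diet in the set): holds — descendants of Diet are {Smoking}; none are in {Exercise, Genotype}.
Condition 2 (every backdoor path blocked by {Exercise, Genotype}):
  P1: blocked at fork node Genotype ∈ conditioning set.
  P2: blocked at fork node Genotype ∈ conditioning set.
  P3: blocked at chain node Exercise ∈ conditioning set.
  P4: blocked at fork node Exercise ∈ conditioning set.
{Exercise, Genotype} satisfies the backdoor criterion.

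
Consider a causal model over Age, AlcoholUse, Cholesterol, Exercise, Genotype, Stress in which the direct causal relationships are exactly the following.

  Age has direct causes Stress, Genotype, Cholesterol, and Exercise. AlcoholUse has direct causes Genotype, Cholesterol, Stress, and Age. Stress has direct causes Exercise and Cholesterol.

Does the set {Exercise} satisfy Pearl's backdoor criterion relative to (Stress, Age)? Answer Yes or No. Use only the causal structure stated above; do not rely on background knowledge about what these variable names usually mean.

Backdoor paths from Stress to Age (paths whose first edge points into Stress):
  P1: Stress <- Exercise -> Age
  P2: Stress <- Cholesterol -> Age
  P3: Stress <- Cholesterol -> AlcoholUse <- Genotype -> Age
  P4: Stress <- Cholesterol -> AlcoholUse <- Age
Condition 1 (no descendant of Stress in the set): holds — descendants of Stress are {Age, AlcoholUse}; none are in {Exercise}.
Condition 2 (every backdoor path blocked by {Exercise}):
  P1: blocked at fork node Exercise ∈ conditioning set.
  P2: open — no interior node is in the conditioning set.
  P3: blocked at collider AlcoholUse (neither it nor any descendant is in the conditioning set).
  P4: blocked at collider AlcoholUse (neither it nor any descendant is in the conditioning set).
{Exercise} does not satisfy the backdoor criterion.

No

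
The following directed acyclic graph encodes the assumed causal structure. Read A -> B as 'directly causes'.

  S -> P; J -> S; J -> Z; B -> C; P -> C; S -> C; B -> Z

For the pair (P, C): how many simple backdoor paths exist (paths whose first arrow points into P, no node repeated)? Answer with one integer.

2

A backdoor path from P to C is any simple undirected path whose first edge points into P (i.e. leaves P via a parent).
Parents of P: {S}.
Enumerating:
  P1: P <- S <- J -> Z <- B -> C
  P2: P <- S -> C
That exhausts the simple backdoor paths. Count: 2.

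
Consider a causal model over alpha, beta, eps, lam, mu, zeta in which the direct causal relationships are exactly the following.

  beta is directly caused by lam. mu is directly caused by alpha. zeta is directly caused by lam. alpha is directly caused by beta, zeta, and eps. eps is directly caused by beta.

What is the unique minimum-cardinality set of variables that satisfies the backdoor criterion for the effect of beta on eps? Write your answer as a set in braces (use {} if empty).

Variables eligible for adjustment (non-descendants of beta, excluding beta and eps): {lam, zeta}.
Backdoor paths from beta to eps:
  P1: beta <- lam -> zeta -> alpha <- eps
Each backdoor path contains an unconditioned collider, so every path is already blocked with the empty conditioning set:
  P1: blocked at collider alpha (neither it nor any descendant is in the conditioning set).
The empty set is therefore the unique smallest valid set.

{}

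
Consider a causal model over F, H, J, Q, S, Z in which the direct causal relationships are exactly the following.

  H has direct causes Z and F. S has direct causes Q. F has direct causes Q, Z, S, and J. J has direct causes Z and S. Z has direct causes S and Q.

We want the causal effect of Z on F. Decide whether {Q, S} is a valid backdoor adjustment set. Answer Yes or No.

Backdoor paths from Z to F (paths whose first edge points into Z):
  P1: Z <- Q -> S -> J -> F
  P2: Z <- Q -> S -> F
  P3: Z <- Q -> F
  P4: Z <- S <- Q -> F
  P5: Z <- S -> J -> F
  P6: Z <- S -> F
Condition 1 (no descendant of Z in the set): holds — descendants of Z are {F, H, J}; none are in {Q, S}.
Condition 2 (every backdoor path blocked by {Q, S}):
  P1: blocked at fork node Q ∈ conditioning set.
  P2: blocked at fork node Q ∈ conditioning set.
  P3: blocked at fork node Q ∈ conditioning set.
  P4: blocked at chain node S ∈ conditioning set.
  P5: blocked at fork node S ∈ conditioning set.
  P6: blocked at fork node S ∈ conditioning set.
{Q, S} satisfies the backdoor criterion.

Yes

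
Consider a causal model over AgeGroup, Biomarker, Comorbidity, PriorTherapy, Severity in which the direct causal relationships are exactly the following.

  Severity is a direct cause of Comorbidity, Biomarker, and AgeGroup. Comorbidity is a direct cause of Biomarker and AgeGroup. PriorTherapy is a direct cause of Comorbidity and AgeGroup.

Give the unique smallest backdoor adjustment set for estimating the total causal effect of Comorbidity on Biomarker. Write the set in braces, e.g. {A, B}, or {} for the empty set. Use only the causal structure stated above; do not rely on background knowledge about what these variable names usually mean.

{Severity}

Variables eligible for adjustment (non-descendants of Comorbidity, excluding Comorbidity and Biomarker): {PriorTherapy, Severity}.
Backdoor paths from Comorbidity to Biomarker:
  P1: Comorbidity <- Severity -> Biomarker
  P2: Comorbidity <- PriorTherapy -> AgeGroup <- Severity -> Biomarker
The empty set is not sufficient: P1 (Comorbidity <- Severity -> Biomarker) has no collider blocking it and no conditioned non-collider, so it is open.
Try {Severity}:
  P1: blocked at fork node Severity ∈ conditioning set.
  P2: blocked at collider AgeGroup (neither it nor any descendant is in the conditioning set).
{Severity} contains no descendant of Comorbidity and blocks every backdoor path.
No other singleton works — e.g. {PriorTherapy} leaves P1 open — so {Severity} is the unique smallest valid adjustment set.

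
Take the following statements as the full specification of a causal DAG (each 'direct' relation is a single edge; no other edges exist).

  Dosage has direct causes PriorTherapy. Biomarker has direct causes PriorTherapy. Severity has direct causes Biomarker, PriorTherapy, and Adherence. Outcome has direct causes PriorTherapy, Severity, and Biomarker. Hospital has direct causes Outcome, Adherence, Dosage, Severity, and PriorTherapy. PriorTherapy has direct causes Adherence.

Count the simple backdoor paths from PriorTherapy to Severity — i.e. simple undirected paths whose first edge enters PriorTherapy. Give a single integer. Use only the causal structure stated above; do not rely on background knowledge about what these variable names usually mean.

4

A backdoor path from PriorTherapy to Severity is any simple undirected path whose first edge points into PriorTherapy (i.e. leaves PriorTherapy via a parent).
Parents of PriorTherapy: {Adherence}.
Enumerating:
  P1: PriorTherapy <- Adherence -> Severity
  P2: PriorTherapy <- Adherence -> Hospital <- Severity
  P3: PriorTherapy <- Adherence -> Hospital <- Outcome <- Biomarker -> Severity
  P4: PriorTherapy <- Adherence -> Hospital <- Outcome <- Severity
That exhausts the simple backdoor paths. Count: 4.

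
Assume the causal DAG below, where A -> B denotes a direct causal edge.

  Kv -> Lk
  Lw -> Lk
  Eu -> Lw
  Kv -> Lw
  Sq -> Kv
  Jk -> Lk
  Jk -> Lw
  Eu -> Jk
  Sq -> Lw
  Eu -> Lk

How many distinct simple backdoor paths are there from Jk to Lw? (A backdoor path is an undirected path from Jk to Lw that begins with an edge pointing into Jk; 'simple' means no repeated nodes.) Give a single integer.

4

A backdoor path from Jk to Lw is any simple undirected path whose first edge points into Jk (i.e. leaves Jk via a parent).
Parents of Jk: {Eu}.
Enumerating:
  P1: Jk <- Eu -> Lw
  P2: Jk <- Eu -> Lk <- Kv <- Sq -> Lw
  P3: Jk <- Eu -> Lk <- Kv -> Lw
  P4: Jk <- Eu -> Lk <- Lw
That exhausts the simple backdoor paths. Count: 4.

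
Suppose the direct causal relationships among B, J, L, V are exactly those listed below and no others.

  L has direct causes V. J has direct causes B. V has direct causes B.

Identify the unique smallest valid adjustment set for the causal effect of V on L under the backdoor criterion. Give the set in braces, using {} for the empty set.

Variables eligible for adjustment (non-descendants of V, excluding V and L): {B, J}.
Backdoor paths from V to L:
  (none)
With no backdoor paths the empty set already satisfies the criterion, and it is trivially minimal.

{}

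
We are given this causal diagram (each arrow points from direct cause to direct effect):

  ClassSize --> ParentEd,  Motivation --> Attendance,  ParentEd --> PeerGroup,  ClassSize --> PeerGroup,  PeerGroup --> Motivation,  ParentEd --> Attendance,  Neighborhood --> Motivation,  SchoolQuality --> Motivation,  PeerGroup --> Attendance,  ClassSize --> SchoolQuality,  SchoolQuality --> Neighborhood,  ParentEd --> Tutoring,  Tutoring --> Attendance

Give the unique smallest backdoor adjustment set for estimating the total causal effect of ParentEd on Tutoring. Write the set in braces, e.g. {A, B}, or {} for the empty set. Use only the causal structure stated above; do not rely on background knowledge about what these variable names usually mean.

{}

Variables eligible for adjustment (non-descendants of ParentEd, excluding ParentEd and Tutoring): {ClassSize, Neighborhood, SchoolQuality}.
Backdoor paths from ParentEd to Tutoring:
  P1: ParentEd <- ClassSize -> SchoolQuality -> Neighborhood -> Motivation <- PeerGroup -> Attendance <- Tutoring
  P2: ParentEd <- ClassSize -> SchoolQuality -> Neighborhood -> Motivation -> Attendance <- Tutoring
  P3: ParentEd <- ClassSize -> SchoolQuality -> Motivation <- PeerGroup -> Attendance <- Tutoring
  P4: ParentEd <- ClassSize -> SchoolQuality -> Motivation -> Attendance <- Tutoring
  P5: ParentEd <- ClassSize -> PeerGroup -> Motivation -> Attendance <- Tutoring
  P6: ParentEd <- ClassSize -> PeerGroup -> Attendance <- Tutoring
Each backdoor path contains an unconditioned collider, so every path is already blocked with the empty conditioning set:
  P1: blocked at collider Motivation (neither it nor any descendant is in the conditioning set).
  P2: blocked at collider Attendance (neither it nor any descendant is in the conditioning set).
  P3: blocked at collider Motivation (neither it nor any descendant is in the conditioning set).
  P4: blocked at collider Attendance (neither it nor any descendant is in the conditioning set).
  P5: blocked at collider Attendance (neither it nor any descendant is in the conditioning set).
  P6: blocked at collider Attendance (neither it nor any descendant is in the conditioning set).
The empty set is therefore the unique smallest valid set.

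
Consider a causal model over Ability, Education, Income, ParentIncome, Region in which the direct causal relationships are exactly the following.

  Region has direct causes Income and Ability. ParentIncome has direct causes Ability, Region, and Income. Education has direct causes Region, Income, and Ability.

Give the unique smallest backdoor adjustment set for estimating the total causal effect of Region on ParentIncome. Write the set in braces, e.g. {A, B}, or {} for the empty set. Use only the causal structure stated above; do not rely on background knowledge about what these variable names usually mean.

{Ability, Income}

Variables eligible for adjustment (non-descendants of Region, excluding Region and ParentIncome): {Ability, Income}.
Backdoor paths from Region to ParentIncome:
  P1: Region <- Ability -> Education <- Income -> ParentIncome
  P2: Region <- Ability -> ParentIncome
  P3: Region <- Income -> Education <- Ability -> ParentIncome
  P4: Region <- Income -> ParentIncome
The empty set is not sufficient: P2 (Region <- Ability -> ParentIncome) has no collider blocking it and no conditioned non-collider, so it is open.
Try {Ability, Income}:
  P1: blocked at fork node Ability ∈ conditioning set.
  P2: blocked at fork node Ability ∈ conditioning set.
  P3: blocked at fork node Income ∈ conditioning set.
  P4: blocked at fork node Income ∈ conditioning set.
{Ability, Income} contains no descendant of Region and blocks every backdoor path.
Every element of {Ability, Income} is needed (dropping Ability leaves P2 open; dropping Income leaves P4 open), so no proper subset is valid.
Among all size-2 subsets of the eligible variables, only {Ability, Income} blocks every backdoor path, so it is the unique smallest valid adjustment set.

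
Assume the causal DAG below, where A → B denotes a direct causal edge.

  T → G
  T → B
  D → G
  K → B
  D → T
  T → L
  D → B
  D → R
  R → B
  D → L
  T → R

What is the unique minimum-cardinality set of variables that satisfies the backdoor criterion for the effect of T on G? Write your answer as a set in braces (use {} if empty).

{D}

Variables eligible for adjustment (non-descendants of T, excluding T and G): {D, K}.
Backdoor paths from T to G:
  P1: T <- D -> G
The empty set is not sufficient: P1 (T <- D -> G) has no collider blocking it and no conditioned non-collider, so it is open.
Try {D}:
  P1: blocked at fork node D ∈ conditioning set.
{D} contains no descendant of T and blocks every backdoor path.
No other singleton works — e.g. {K} leaves P1 open — so {D} is the unique smallest valid adjustment set.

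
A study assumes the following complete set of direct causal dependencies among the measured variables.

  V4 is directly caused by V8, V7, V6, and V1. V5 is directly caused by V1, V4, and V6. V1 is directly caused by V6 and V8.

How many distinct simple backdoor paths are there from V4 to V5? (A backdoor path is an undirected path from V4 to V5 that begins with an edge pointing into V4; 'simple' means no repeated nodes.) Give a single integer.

A backdoor path from V4 to V5 is any simple undirected path whose first edge points into V4 (i.e. leaves V4 via a parent).
Parents of V4: {V1, V6, V7, V8}.
Enumerating:
  P1: V4 <- V8 -> V1 <- V6 -> V5
  P2: V4 <- V8 -> V1 -> V5
  P3: V4 <- V6 -> V1 -> V5
  P4: V4 <- V6 -> V5
  P5: V4 <- V1 <- V6 -> V5
  P6: V4 <- V1 -> V5
That exhausts the simple backdoor paths. Count: 6.

6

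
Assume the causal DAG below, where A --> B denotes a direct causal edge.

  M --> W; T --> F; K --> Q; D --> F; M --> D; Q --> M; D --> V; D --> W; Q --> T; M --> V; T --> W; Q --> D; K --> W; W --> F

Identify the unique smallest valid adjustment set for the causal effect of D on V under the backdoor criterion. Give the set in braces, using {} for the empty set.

Variables eligible for adjustment (non-descendants of D, excluding D and V): {K, M, Q, T}.
Backdoor paths from D to V:
  P1: D <- Q <- K -> W <- M -> V
  P2: D <- Q -> T -> W <- M -> V
  P3: D <- Q -> T -> F <- W <- M -> V
  P4: D <- Q -> M -> V
  P5: D <- M -> V
The empty set is not sufficient: P4 (D <- Q -> M -> V) has no collider blocking it and no conditioned non-collider, so it is open.
Try {M}:
  P1: blocked at collider W (neither it nor any descendant is in the conditioning set).
  P2: blocked at collider W (neither it nor any descendant is in the conditioning set).
  P3: blocked at collider F (neither it nor any descendant is in the conditioning set).
  P4: blocked at chain node M ∈ conditioning set.
  P5: blocked at fork node M ∈ conditioning set.
{M} contains no descendant of D and blocks every backdoor path.
No other singleton works — e.g. {K} leaves P4 open — so {M} is the unique smallest valid adjustment set.

{M}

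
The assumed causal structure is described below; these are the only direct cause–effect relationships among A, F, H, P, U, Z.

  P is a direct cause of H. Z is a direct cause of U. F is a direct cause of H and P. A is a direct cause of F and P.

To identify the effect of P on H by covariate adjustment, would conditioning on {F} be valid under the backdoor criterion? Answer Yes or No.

Backdoor paths from P to H (paths whose first edge points into P):
  P1: P <- A -> F -> H
  P2: P <- F -> H
Condition 1 (no descendant of P in the set): holds — descendants of P are {H}; none are in {F}.
Condition 2 (every backdoor path blocked by {F}):
  P1: blocked at chain node F ∈ conditioning set.
  P2: blocked at fork node F ∈ conditioning set.
{F} satisfies the backdoor criterion.

Yes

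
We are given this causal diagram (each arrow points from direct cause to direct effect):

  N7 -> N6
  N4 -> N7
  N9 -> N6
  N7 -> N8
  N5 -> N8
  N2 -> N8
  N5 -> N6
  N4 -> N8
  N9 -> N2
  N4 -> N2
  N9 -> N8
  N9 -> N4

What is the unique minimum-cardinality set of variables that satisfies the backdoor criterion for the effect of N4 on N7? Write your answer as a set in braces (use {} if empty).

{}

Variables eligible for adjustment (non-descendants of N4, excluding N4 and N7): {N5, N9}.
Backdoor paths from N4 to N7:
  P1: N4 <- N9 -> N2 -> N8 <- N5 -> N6 <- N7
  P2: N4 <- N9 -> N2 -> N8 <- N7
  P3: N4 <- N9 -> N6 <- N5 -> N8 <- N7
  P4: N4 <- N9 -> N6 <- N7
  P5: N4 <- N9 -> N8 <- N5 -> N6 <- N7
  P6: N4 <- N9 -> N8 <- N7
Each backdoor path contains an unconditioned collider, so every path is already blocked with the empty conditioning set:
  P1: blocked at collider N8 (neither it nor any descendant is in the conditioning set).
  P2: blocked at collider N8 (neither it nor any descendant is in the conditioning set).
  P3: blocked at collider N6 (neither it nor any descendant is in the conditioning set).
  P4: blocked at collider N6 (neither it nor any descendant is in the conditioning set).
  P5: blocked at collider N8 (neither it nor any descendant is in the conditioning set).
  P6: blocked at collider N8 (neither it nor any descendant is in the conditioning set).
The empty set is therefore the unique smallest valid set.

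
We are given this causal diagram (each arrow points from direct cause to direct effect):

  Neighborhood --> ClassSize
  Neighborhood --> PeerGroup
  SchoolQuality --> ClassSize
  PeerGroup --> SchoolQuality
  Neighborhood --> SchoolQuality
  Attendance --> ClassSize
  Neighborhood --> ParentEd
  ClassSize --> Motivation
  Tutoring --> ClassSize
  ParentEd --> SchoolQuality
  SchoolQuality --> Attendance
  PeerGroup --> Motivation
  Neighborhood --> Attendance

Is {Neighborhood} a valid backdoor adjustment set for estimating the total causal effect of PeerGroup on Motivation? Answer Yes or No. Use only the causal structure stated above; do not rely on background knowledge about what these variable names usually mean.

Backdoor paths from PeerGroup to Motivation (paths whose first edge points into PeerGroup):
  P1: PeerGroup <- Neighborhood -> ParentEd -> SchoolQuality -> Attendance -> ClassSize -> Motivation
  P2: PeerGroup <- Neighborhood -> ParentEd -> SchoolQuality -> ClassSize -> Motivation
  P3: PeerGroup <- Neighborhood -> SchoolQuality -> Attendance -> ClassSize -> Motivation
  P4: PeerGroup <- Neighborhood -> SchoolQuality -> ClassSize -> Motivation
  P5: PeerGroup <- Neighborhood -> Attendance <- SchoolQuality -> ClassSize -> Motivation
  P6: PeerGroup <- Neighborhood -> Attendance -> ClassSize -> Motivation
  P7: PeerGroup <- Neighborhood -> ClassSize -> Motivation
Condition 1 (no descendant of PeerGroup in the set): holds — descendants of PeerGroup are {Attendance, ClassSize, Motivation, SchoolQuality}; none are in {Neighborhood}.
Condition 2 (every backdoor path blocked by {Neighborhood}):
  P1: blocked at fork node Neighborhood ∈ conditioning set.
  P2: blocked at fork node Neighborhood ∈ conditioning set.
  P3: blocked at fork node Neighborhood ∈ conditioning set.
  P4: blocked at fork node Neighborhood ∈ conditioning set.
  P5: blocked at fork node Neighborhood ∈ conditioning set.
  P6: blocked at fork node Neighborhood ∈ conditioning set.
  P7: blocked at fork node Neighborhood ∈ conditioning set.
{Neighborhood} satisfies the backdoor criterion.

Yes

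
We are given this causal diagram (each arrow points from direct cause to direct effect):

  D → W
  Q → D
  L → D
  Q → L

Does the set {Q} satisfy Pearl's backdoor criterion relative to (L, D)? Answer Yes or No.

Backdoor paths from L to D (paths whose first edge points into L):
  P1: L <- Q -> D
Condition 1 (no descendant of L in the set): holds — descendants of L are {D, W}; none are in {Q}.
Condition 2 (every backdoor path blocked by {Q}):
  P1: blocked at fork node Q ∈ conditioning set.
{Q} satisfies the backdoor criterion.

Yes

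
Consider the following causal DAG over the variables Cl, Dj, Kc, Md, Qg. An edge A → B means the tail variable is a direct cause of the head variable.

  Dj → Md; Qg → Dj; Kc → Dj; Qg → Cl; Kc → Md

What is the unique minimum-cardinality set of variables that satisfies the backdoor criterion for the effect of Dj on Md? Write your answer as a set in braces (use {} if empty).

{Kc}

Variables eligible for adjustment (non-descendants of Dj, excluding Dj and Md): {Cl, Kc, Qg}.
Backdoor paths from Dj to Md:
  P1: Dj <- Kc -> Md
The empty set is not sufficient: P1 (Dj <- Kc -> Md) has no collider blocking it and no conditioned non-collider, so it is open.
Try {Kc}:
  P1: blocked at fork node Kc ∈ conditioning set.
{Kc} contains no descendant of Dj and blocks every backdoor path.
No other singleton works — e.g. {Qg} leaves P1 open — so {Kc} is the unique smallest valid adjustment set.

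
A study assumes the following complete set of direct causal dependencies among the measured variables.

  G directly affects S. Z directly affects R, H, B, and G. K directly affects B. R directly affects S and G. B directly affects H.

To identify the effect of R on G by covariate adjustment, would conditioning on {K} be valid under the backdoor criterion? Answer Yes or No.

Backdoor paths from R to G (paths whose first edge points into R):
  P1: R <- Z -> G
Condition 1 (no descendant of R in the set): holds — descendants of R are {G, S}; none are in {K}.
Condition 2 (every backdoor path blocked by {K}):
  P1: open — no interior node is in the conditioning set.
{K} does not satisfy the backdoor criterion.

No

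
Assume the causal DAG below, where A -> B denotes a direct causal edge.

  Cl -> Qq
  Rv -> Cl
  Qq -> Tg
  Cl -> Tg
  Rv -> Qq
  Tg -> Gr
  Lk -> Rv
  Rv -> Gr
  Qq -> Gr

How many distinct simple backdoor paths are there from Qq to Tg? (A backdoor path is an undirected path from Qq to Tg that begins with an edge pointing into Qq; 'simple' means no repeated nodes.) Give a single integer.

A backdoor path from Qq to Tg is any simple undirected path whose first edge points into Qq (i.e. leaves Qq via a parent).
Parents of Qq: {Cl, Rv}.
Enumerating:
  P1: Qq <- Rv -> Cl -> Tg
  P2: Qq <- Rv -> Gr <- Tg
  P3: Qq <- Cl <- Rv -> Gr <- Tg
  P4: Qq <- Cl -> Tg
That exhausts the simple backdoor paths. Count: 4.

4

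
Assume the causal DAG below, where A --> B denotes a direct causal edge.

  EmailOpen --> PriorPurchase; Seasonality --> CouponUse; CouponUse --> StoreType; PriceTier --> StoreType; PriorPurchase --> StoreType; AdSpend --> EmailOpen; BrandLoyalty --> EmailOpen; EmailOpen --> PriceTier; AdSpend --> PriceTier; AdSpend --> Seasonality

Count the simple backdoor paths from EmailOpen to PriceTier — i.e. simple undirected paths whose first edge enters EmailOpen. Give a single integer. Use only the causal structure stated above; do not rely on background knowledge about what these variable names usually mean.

2

A backdoor path from EmailOpen to PriceTier is any simple undirected path whose first edge points into EmailOpen (i.e. leaves EmailOpen via a parent).
Parents of EmailOpen: {AdSpend, BrandLoyalty}.
Enumerating:
  P1: EmailOpen <- AdSpend -> Seasonality -> CouponUse -> StoreType <- PriceTier
  P2: EmailOpen <- AdSpend -> PriceTier
That exhausts the simple backdoor paths. Count: 2.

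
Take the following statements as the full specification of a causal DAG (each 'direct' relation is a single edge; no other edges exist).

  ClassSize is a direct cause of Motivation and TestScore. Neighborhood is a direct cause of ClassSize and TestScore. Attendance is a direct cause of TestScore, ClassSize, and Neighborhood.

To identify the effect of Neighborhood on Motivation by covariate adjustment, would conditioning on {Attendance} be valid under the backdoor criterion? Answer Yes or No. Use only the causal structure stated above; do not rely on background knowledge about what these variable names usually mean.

Backdoor paths from Neighborhood to Motivation (paths whose first edge points into Neighborhood):
  P1: Neighborhood <- Attendance -> ClassSize -> Motivation
  P2: Neighborhood <- Attendance -> TestScore <- ClassSize -> Motivation
Condition 1 (no descendant of Neighborhood in the set): holds — descendants of Neighborhood are {ClassSize, Motivation, TestScore}; none are in {Attendance}.
Condition 2 (every backdoor path blocked by {Attendance}):
  P1: blocked at fork node Attendance ∈ conditioning set.
  P2: blocked at fork node Attendance ∈ conditioning set.
{Attendance} satisfies the backdoor criterion.

Yes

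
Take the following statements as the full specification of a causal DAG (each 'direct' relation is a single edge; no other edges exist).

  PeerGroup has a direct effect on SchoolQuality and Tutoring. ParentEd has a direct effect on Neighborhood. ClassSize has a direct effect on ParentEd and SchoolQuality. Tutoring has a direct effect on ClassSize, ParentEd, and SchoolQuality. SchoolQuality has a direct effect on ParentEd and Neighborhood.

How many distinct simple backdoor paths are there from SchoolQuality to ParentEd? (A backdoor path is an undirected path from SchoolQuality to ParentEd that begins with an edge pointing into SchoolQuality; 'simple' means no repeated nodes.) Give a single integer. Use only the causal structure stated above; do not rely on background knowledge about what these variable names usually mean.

A backdoor path from SchoolQuality to ParentEd is any simple undirected path whose first edge points into SchoolQuality (i.e. leaves SchoolQuality via a parent).
Parents of SchoolQuality: {ClassSize, PeerGroup, Tutoring}.
Enumerating:
  P1: SchoolQuality <- PeerGroup -> Tutoring -> ClassSize -> ParentEd
  P2: SchoolQuality <- PeerGroup -> Tutoring -> ParentEd
  P3: SchoolQuality <- Tutoring -> ClassSize -> ParentEd
  P4: SchoolQuality <- Tutoring -> ParentEd
  P5: SchoolQuality <- ClassSize <- Tutoring -> ParentEd
  P6: SchoolQuality <- ClassSize -> ParentEd
That exhausts the simple backdoor paths. Count: 6.

6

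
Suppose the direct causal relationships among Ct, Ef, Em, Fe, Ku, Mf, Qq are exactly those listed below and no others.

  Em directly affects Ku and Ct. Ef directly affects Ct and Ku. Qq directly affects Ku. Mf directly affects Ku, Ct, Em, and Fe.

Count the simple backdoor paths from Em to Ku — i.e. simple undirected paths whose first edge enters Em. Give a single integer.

2

A backdoor path from Em to Ku is any simple undirected path whose first edge points into Em (i.e. leaves Em via a parent).
Parents of Em: {Mf}.
Enumerating:
  P1: Em <- Mf -> Ct <- Ef -> Ku
  P2: Em <- Mf -> Ku
That exhausts the simple backdoor paths. Count: 2.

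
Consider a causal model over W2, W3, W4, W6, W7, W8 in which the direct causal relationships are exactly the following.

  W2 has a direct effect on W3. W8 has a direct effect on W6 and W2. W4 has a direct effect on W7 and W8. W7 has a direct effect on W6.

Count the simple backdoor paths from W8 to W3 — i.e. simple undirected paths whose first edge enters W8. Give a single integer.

A backdoor path from W8 to W3 is any simple undirected path whose first edge points into W8 (i.e. leaves W8 via a parent).
Parents of W8: {W4}.
No simple path from any parent of W8 reaches W3 without revisiting W8, so there are no backdoor paths.

0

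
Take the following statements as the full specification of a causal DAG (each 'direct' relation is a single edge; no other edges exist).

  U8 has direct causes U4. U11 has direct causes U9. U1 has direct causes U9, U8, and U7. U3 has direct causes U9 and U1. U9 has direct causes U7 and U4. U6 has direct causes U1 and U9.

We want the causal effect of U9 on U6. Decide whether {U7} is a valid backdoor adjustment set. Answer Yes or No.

No

Backdoor paths from U9 to U6 (paths whose first edge points into U9):
  P1: U9 <- U7 -> U1 -> U6
  P2: U9 <- U4 -> U8 -> U1 -> U6
Condition 1 (no descendant of U9 in the set): holds — descendants of U9 are {U1, U11, U3, U6}; none are in {U7}.
Condition 2 (every backdoor path blocked by {U7}):
  P1: blocked at fork node U7 ∈ conditioning set.
  P2: open — no interior node is in the conditioning set.
{U7} does not satisfy the backdoor criterion.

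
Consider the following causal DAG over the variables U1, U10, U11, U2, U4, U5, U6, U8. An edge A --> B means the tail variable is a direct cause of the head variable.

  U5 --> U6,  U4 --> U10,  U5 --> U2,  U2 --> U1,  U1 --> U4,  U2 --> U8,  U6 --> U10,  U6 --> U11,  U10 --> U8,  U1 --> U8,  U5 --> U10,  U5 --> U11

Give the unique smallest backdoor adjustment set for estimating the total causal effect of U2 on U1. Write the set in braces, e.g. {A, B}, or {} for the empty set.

Variables eligible for adjustment (non-descendants of U2, excluding U2 and U1): {U11, U5, U6}.
Backdoor paths from U2 to U1:
  P1: U2 <- U5 -> U6 -> U10 <- U4 <- U1
  P2: U2 <- U5 -> U6 -> U10 -> U8 <- U1
  P3: U2 <- U5 -> U10 <- U4 <- U1
  P4: U2 <- U5 -> U10 -> U8 <- U1
  P5: U2 <- U5 -> U11 <- U6 -> U10 <- U4 <- U1
  P6: U2 <- U5 -> U11 <- U6 -> U10 -> U8 <- U1
Each backdoor path contains an unconditioned collider, so every path is already blocked with the empty conditioning set:
  P1: blocked at collider U10 (neither it nor any descendant is in the conditioning set).
  P2: blocked at collider U8 (neither it nor any descendant is in the conditioning set).
  P3: blocked at collider U10 (neither it nor any descendant is in the conditioning set).
  P4: blocked at collider U8 (neither it nor any descendant is in the conditioning set).
  P5: blocked at collider U11 (neither it nor any descendant is in the conditioning set).
  P6: blocked at collider U11 (neither it nor any descendant is in the conditioning set).
The empty set is therefore the unique smallest valid set.

{}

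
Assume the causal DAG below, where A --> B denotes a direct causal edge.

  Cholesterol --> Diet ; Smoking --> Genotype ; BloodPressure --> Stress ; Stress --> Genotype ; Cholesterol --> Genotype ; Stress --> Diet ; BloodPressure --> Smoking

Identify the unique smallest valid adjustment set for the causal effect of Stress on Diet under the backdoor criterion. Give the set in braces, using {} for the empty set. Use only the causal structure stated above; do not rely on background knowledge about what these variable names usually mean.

Variables eligible for adjustment (non-descendants of Stress, excluding Stress and Diet): {BloodPressure, Cholesterol, Smoking}.
Backdoor paths from Stress to Diet:
  P1: Stress <- BloodPressure -> Smoking -> Genotype <- Cholesterol -> Diet
Each backdoor path contains an unconditioned collider, so every path is already blocked with the empty conditioning set:
  P1: blocked at collider Genotype (neither it nor any descendant is in the conditioning set).
The empty set is therefore the unique smallest valid set.

{}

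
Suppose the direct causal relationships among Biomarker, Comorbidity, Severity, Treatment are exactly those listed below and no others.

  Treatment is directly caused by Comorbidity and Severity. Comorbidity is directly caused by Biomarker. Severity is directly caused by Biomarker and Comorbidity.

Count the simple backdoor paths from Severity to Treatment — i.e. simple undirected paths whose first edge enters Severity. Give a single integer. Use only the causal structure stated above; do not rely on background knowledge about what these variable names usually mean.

A backdoor path from Severity to Treatment is any simple undirected path whose first edge points into Severity (i.e. leaves Severity via a parent).
Parents of Severity: {Biomarker, Comorbidity}.
Enumerating:
  P1: Severity <- Biomarker -> Comorbidity -> Treatment
  P2: Severity <- Comorbidity -> Treatment
That exhausts the simple backdoor paths. Count: 2.

2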